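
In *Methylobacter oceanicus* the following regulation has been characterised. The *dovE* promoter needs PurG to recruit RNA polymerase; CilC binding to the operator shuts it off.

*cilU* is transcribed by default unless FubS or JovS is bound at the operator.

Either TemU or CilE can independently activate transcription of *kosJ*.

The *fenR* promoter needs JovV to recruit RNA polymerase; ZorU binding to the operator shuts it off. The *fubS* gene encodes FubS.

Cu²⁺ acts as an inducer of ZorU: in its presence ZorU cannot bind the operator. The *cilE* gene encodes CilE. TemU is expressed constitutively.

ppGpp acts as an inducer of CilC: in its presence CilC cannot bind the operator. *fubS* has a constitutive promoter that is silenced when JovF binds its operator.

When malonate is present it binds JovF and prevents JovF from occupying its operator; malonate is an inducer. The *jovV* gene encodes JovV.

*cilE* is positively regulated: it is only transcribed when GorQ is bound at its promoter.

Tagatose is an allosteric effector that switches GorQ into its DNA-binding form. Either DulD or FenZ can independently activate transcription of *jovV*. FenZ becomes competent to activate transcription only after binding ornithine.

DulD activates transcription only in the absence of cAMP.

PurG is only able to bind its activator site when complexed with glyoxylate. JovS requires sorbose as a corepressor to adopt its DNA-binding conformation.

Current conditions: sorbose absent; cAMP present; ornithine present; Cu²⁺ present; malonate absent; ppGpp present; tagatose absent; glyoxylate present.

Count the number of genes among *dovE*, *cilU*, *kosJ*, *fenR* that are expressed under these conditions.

ppGpp is present, so CilC is inactive.
Glyoxylate is present, so PurG is active.
No repressor is bound and PurG is active, so *dovE* is transcribed.
→ *dovE* is ON.
Malonate is absent, so JovF is active.
With repressor JovF bound, *fubS* is not transcribed.
So FubS is not produced.
Sorbose is absent, so JovS is inactive.
With no repressor bound, *cilU* is transcribed.
→ *cilU* is ON.
TemU is produced constitutively and is active.
Tagatose is absent, so GorQ is inactive.
Required activator GorQ is absent, so *cilE* is not transcribed.
So CilE is not produced.
Activator TemU is present, so *kosJ* is transcribed.
→ *kosJ* is ON.
cAMP is present, so DulD is inactive.
Ornithine is present, so FenZ is active.
Activator FenZ is present, so *jovV* is transcribed.
So JovV is produced and active.
Cu²⁺ is present, so ZorU is inactive.
No repressor is bound and JovV is active, so *fenR* is transcribed.
→ *fenR* is ON.
4 of the 4 genes are transcribed.

4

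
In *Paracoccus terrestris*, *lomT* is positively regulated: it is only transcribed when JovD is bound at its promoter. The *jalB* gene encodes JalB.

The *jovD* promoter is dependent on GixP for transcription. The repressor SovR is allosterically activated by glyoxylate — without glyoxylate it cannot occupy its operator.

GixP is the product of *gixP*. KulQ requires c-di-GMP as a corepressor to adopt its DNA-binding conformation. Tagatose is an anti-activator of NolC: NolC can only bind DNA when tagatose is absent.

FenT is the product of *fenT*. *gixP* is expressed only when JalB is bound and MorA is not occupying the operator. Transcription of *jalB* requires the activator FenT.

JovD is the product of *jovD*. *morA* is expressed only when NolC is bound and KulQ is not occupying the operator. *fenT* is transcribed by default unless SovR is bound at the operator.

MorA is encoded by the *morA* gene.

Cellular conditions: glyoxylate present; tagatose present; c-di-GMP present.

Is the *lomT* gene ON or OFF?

Glyoxylate is present, so SovR is active.
With repressor SovR bound, *fenT* is not transcribed.
So FenT is not produced.
Required activator FenT is absent, so *jalB* is not transcribed.
So JalB is not produced.
c-di-GMP is present, so KulQ is active.
Tagatose is present, so NolC is inactive.
With repressor KulQ bound, *morA* is not transcribed.
So MorA is not produced.
Required activator JalB is absent, so *gixP* is not transcribed.
So GixP is not produced.
Required activator GixP is absent, so *jovD* is not transcribed.
So JovD is not produced.
Required activator JovD is absent, so *lomT* is not transcribed.

OFF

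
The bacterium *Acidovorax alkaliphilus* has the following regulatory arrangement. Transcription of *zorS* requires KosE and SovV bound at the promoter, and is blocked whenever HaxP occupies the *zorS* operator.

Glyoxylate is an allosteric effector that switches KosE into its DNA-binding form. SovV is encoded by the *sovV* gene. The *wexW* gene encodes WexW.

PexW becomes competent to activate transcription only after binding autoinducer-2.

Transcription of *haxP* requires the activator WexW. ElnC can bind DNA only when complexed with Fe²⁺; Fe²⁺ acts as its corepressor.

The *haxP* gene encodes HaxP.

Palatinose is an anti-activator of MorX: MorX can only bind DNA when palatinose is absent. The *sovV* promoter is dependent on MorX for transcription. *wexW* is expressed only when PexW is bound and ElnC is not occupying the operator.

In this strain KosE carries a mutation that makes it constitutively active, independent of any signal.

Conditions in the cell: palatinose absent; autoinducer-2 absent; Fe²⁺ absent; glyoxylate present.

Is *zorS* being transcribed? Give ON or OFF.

ON

KosE is constitutively active in this strain.
Autoinducer-2 is absent, so PexW is inactive.
Fe²⁺ is absent, so ElnC is inactive.
Required activator PexW is absent, so *wexW* is not transcribed.
So WexW is not produced.
Required activator WexW is absent, so *haxP* is not transcribed.
So HaxP is not produced.
Palatinose is absent, so MorX is active.
No repressor is bound and MorX is active, so *sovV* is transcribed.
So SovV is produced and active.
No repressor is bound and KosE and SovV are active, so *zorS* is transcribed.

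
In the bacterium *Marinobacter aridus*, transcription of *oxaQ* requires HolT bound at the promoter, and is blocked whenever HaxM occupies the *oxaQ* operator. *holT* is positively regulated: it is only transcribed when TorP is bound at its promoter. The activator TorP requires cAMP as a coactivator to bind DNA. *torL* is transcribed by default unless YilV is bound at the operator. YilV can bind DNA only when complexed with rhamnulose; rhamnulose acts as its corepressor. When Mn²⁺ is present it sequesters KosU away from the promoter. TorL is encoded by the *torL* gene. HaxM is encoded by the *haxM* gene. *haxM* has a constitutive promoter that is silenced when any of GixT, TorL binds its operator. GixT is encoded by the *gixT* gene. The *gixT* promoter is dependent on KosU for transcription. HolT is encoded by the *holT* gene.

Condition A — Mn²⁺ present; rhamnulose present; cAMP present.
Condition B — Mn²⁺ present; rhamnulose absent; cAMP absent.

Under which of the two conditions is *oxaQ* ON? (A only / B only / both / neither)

Condition A:
Mn²⁺ is present, so KosU is inactive.
Required activator KosU is absent, so *gixT* is not transcribed.
So GixT is not produced.
Rhamnulose is present, so YilV is active.
With repressor YilV bound, *torL* is not transcribed.
So TorL is not produced.
With no repressor bound, *haxM* is transcribed.
So HaxM is produced and active.
cAMP is present, so TorP is active.
No repressor is bound and TorP is active, so *holT* is transcribed.
So HolT is produced and active.
With repressor HaxM bound, *oxaQ* is not transcribed.
→ *oxaQ* is OFF in A.
Condition B:
Mn²⁺ is present, so KosU is inactive.
Required activator KosU is absent, so *gixT* is not transcribed.
So GixT is not produced.
Rhamnulose is absent, so YilV is inactive.
With no repressor bound, *torL* is transcribed.
So TorL is produced and active.
With repressor TorL bound, *haxM* is not transcribed.
So HaxM is not produced.
cAMP is absent, so TorP is inactive.
Required activator TorP is absent, so *holT* is not transcribed.
So HolT is not produced.
Required activator HolT is absent, so *oxaQ* is not transcribed.
→ *oxaQ* is OFF in B.

neither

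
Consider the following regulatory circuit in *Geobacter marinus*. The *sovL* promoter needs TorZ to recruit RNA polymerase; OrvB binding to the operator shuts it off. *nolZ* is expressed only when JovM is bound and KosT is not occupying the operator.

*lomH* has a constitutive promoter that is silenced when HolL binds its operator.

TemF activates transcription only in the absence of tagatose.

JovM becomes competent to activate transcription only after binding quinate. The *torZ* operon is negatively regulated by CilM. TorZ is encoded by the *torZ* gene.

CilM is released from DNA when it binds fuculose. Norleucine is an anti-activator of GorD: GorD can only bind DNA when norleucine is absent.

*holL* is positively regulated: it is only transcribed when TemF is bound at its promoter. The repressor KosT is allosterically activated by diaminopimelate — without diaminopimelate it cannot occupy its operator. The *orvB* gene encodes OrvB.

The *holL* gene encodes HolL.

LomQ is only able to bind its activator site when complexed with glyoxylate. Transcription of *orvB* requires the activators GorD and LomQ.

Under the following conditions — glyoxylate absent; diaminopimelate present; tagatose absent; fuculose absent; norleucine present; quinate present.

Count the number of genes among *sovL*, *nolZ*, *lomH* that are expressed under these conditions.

Norleucine is present, so GorD is inactive.
Glyoxylate is absent, so LomQ is inactive.
Required activator GorD is absent, so *orvB* is not transcribed.
So OrvB is not produced.
Fuculose is absent, so CilM is active.
With repressor CilM bound, *torZ* is not transcribed.
So TorZ is not produced.
Required activator TorZ is absent, so *sovL* is not transcribed.
→ *sovL* is OFF.
Diaminopimelate is present, so KosT is active.
Quinate is present, so JovM is active.
With repressor KosT bound, *nolZ* is not transcribed.
→ *nolZ* is OFF.
Tagatose is absent, so TemF is active.
No repressor is bound and TemF is active, so *holL* is transcribed.
So HolL is produced and active.
With repressor HolL bound, *lomH* is not transcribed.
→ *lomH* is OFF.
0 of the 3 genes are transcribed.

0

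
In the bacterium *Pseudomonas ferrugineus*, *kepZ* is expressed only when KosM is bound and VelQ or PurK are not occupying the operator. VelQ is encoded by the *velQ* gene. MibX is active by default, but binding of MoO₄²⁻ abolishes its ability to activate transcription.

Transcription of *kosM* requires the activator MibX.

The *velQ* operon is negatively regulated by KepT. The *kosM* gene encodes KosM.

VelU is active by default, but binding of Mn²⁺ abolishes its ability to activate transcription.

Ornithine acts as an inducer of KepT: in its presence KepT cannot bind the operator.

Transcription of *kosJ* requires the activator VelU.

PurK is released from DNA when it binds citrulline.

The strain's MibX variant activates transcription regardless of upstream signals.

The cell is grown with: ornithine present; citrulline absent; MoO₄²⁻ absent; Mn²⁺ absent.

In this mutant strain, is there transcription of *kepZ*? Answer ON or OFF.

OFF

Ornithine is present, so KepT is inactive.
With no repressor bound, *velQ* is transcribed.
So VelQ is produced and active.
Citrulline is absent, so PurK is active.
MibX is constitutively active in this strain.
No repressor is bound and MibX is active, so *kosM* is transcribed.
So KosM is produced and active.
With repressor VelQ bound, *kepZ* is not transcribed.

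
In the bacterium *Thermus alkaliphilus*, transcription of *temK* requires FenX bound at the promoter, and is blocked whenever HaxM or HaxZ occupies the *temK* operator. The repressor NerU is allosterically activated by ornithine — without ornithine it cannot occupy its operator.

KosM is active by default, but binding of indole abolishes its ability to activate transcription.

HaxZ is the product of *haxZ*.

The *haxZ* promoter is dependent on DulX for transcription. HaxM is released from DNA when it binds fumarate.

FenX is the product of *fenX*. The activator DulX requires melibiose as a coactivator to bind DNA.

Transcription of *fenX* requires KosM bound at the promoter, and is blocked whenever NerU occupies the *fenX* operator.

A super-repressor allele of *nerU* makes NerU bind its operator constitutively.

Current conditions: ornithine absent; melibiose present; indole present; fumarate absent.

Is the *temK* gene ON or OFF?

Fumarate is absent, so HaxM is active.
Indole is present, so KosM is inactive.
NerU is constitutively active in this strain.
With repressor NerU bound, *fenX* is not transcribed.
So FenX is not produced.
Melibiose is present, so DulX is active.
No repressor is bound and DulX is active, so *haxZ* is transcribed.
So HaxZ is produced and active.
With repressor HaxM bound, *temK* is not transcribed.

OFF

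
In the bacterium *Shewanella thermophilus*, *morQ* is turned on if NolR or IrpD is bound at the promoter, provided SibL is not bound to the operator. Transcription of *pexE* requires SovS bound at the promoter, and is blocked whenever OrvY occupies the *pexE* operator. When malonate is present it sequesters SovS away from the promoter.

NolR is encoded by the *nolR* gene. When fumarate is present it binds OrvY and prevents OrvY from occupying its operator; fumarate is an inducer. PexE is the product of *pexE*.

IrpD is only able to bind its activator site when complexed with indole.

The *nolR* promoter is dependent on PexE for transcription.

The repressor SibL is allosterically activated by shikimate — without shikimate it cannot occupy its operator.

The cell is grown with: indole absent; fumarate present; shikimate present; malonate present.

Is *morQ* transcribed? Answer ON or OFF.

Shikimate is present, so SibL is active.
Fumarate is present, so OrvY is inactive.
Malonate is present, so SovS is inactive.
Required activator SovS is absent, so *pexE* is not transcribed.
So PexE is not produced.
Required activator PexE is absent, so *nolR* is not transcribed.
So NolR is not produced.
Indole is absent, so IrpD is inactive.
With repressor SibL bound, *morQ* is not transcribed.

OFF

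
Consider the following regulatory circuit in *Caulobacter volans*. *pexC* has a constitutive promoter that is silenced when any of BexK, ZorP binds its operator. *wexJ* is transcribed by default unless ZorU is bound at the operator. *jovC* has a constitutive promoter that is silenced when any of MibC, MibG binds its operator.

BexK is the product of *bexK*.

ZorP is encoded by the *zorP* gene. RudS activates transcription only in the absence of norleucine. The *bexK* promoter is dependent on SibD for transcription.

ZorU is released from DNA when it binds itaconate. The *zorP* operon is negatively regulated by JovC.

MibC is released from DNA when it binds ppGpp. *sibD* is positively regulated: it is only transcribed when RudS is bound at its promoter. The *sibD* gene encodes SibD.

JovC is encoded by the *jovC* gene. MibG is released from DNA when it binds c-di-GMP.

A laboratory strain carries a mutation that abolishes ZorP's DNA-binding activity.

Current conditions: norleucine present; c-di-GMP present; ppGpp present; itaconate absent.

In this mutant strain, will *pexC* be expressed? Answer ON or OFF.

ON

Norleucine is present, so RudS is inactive.
Required activator RudS is absent, so *sibD* is not transcribed.
So SibD is not produced.
Required activator SibD is absent, so *bexK* is not transcribed.
So BexK is not produced.
ZorP is non-functional in this strain, so it has no effect.
With no repressor bound, *pexC* is transcribed.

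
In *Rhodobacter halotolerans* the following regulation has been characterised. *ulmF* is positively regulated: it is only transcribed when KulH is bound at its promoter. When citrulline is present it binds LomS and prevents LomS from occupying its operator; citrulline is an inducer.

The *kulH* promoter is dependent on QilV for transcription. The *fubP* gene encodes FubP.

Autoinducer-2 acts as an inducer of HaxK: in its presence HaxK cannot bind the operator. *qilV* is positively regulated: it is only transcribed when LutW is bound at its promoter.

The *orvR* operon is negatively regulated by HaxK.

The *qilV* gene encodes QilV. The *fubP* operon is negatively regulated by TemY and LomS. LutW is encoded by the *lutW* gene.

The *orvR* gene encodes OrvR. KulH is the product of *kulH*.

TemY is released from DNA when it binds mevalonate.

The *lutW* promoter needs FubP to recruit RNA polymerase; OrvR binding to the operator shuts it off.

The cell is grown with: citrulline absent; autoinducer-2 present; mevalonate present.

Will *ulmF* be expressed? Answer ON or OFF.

Autoinducer-2 is present, so HaxK is inactive.
With no repressor bound, *orvR* is transcribed.
So OrvR is produced and active.
Mevalonate is present, so TemY is inactive.
Citrulline is absent, so LomS is active.
With repressor LomS bound, *fubP* is not transcribed.
So FubP is not produced.
With repressor OrvR bound, *lutW* is not transcribed.
So LutW is not produced.
Required activator LutW is absent, so *qilV* is not transcribed.
So QilV is not produced.
Required activator QilV is absent, so *kulH* is not transcribed.
So KulH is not produced.
Required activator KulH is absent, so *ulmF* is not transcribed.

OFF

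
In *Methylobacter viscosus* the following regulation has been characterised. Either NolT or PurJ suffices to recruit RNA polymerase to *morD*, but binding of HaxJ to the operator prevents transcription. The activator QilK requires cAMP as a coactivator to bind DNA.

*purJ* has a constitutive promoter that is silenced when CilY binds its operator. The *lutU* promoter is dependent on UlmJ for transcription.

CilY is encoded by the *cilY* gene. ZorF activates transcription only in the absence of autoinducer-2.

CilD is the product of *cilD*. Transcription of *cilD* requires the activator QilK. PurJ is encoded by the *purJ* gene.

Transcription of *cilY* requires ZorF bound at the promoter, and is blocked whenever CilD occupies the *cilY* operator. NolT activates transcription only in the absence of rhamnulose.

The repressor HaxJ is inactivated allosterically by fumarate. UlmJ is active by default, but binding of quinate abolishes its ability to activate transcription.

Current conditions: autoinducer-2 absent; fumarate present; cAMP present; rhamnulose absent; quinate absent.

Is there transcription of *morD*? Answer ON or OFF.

ON

Fumarate is present, so HaxJ is inactive.
Rhamnulose is absent, so NolT is active.
cAMP is present, so QilK is active.
No repressor is bound and QilK is active, so *cilD* is transcribed.
So CilD is produced and active.
Autoinducer-2 is absent, so ZorF is active.
With repressor CilD bound, *cilY* is not transcribed.
So CilY is not produced.
With no repressor bound, *purJ* is transcribed.
So PurJ is produced and active.
Activator NolT is present, so *morD* is transcribed.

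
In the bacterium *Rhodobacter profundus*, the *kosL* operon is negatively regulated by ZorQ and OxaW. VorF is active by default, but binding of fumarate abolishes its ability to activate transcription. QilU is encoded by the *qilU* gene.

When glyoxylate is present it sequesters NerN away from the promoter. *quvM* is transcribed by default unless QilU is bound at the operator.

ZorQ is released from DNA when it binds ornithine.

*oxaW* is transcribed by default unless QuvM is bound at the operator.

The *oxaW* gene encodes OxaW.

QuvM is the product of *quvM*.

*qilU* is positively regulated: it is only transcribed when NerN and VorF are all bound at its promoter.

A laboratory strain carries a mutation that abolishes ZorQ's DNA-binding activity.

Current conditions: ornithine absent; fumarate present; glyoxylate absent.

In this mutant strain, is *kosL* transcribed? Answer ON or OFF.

ON

ZorQ is non-functional in this strain, so it has no effect.
Glyoxylate is absent, so NerN is active.
Fumarate is present, so VorF is inactive.
Required activator VorF is absent, so *qilU* is not transcribed.
So QilU is not produced.
With no repressor bound, *quvM* is transcribed.
So QuvM is produced and active.
With repressor QuvM bound, *oxaW* is not transcribed.
So OxaW is not produced.
With no repressor bound, *kosL* is transcribed.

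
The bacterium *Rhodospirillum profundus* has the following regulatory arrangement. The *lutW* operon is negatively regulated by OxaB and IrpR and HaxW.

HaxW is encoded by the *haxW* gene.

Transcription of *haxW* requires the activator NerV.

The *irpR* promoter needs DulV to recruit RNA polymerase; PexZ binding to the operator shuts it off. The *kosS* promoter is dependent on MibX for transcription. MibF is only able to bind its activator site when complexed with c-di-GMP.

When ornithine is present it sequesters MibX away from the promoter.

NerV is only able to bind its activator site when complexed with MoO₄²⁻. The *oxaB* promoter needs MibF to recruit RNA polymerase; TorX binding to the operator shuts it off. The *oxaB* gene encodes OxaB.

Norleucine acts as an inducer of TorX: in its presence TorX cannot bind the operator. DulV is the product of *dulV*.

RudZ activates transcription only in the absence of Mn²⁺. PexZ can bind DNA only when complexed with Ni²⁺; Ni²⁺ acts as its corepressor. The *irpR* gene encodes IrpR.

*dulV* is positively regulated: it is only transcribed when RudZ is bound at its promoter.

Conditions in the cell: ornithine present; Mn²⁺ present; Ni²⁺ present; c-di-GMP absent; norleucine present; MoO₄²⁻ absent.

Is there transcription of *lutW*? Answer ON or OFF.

Norleucine is present, so TorX is inactive.
c-di-GMP is absent, so MibF is inactive.
Required activator MibF is absent, so *oxaB* is not transcribed.
So OxaB is not produced.
Mn²⁺ is present, so RudZ is inactive.
Required activator RudZ is absent, so *dulV* is not transcribed.
So DulV is not produced.
Ni²⁺ is present, so PexZ is active.
With repressor PexZ bound, *irpR* is not transcribed.
So IrpR is not produced.
MoO₄²⁻ is absent, so NerV is inactive.
Required activator NerV is absent, so *haxW* is not transcribed.
So HaxW is not produced.
With no repressor bound, *lutW* is transcribed.

ON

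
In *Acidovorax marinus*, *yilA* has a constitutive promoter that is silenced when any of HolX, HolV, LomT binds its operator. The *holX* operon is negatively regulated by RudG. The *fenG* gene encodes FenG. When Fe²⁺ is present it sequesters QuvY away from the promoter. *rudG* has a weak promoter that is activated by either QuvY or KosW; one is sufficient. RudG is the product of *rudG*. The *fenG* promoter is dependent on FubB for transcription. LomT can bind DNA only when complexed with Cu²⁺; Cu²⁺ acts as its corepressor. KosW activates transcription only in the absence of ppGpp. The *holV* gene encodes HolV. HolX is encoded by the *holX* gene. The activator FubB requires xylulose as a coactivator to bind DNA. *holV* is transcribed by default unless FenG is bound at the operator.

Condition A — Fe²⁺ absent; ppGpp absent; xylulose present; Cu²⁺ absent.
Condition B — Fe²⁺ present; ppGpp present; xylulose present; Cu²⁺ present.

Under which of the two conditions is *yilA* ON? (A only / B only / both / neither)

Condition A:
Fe²⁺ is absent, so QuvY is active.
ppGpp is absent, so KosW is active.
Activator QuvY is present, so *rudG* is transcribed.
So RudG is produced and active.
With repressor RudG bound, *holX* is not transcribed.
So HolX is not produced.
Xylulose is present, so FubB is active.
No repressor is bound and FubB is active, so *fenG* is transcribed.
So FenG is produced and active.
With repressor FenG bound, *holV* is not transcribed.
So HolV is not produced.
Cu²⁺ is absent, so LomT is inactive.
With no repressor bound, *yilA* is transcribed.
→ *yilA* is ON in A.
Condition B:
Fe²⁺ is present, so QuvY is inactive.
ppGpp is present, so KosW is inactive.
No activator is available at the *rudG* promoter, so *rudG* is not transcribed.
So RudG is not produced.
With no repressor bound, *holX* is transcribed.
So HolX is produced and active.
Xylulose is present, so FubB is active.
No repressor is bound and FubB is active, so *fenG* is transcribed.
So FenG is produced and active.
With repressor FenG bound, *holV* is not transcribed.
So HolV is not produced.
Cu²⁺ is present, so LomT is active.
With repressor HolX bound, *yilA* is not transcribed.
→ *yilA* is OFF in B.

A only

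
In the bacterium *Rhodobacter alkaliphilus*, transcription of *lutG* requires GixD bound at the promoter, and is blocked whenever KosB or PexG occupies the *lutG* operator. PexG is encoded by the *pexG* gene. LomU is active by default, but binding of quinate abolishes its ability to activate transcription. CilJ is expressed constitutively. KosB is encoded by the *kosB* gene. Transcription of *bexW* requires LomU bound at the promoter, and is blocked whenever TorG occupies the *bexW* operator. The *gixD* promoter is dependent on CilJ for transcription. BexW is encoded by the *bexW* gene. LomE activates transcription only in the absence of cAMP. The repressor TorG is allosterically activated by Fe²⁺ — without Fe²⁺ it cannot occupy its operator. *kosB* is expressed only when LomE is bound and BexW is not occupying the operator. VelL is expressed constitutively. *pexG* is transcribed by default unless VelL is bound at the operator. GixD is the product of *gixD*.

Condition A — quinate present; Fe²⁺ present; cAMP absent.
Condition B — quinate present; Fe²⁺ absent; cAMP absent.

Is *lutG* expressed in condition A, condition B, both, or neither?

Condition A:
CilJ is produced constitutively and is active.
No repressor is bound and CilJ is active, so *gixD* is transcribed.
So GixD is produced and active.
Quinate is present, so LomU is inactive.
Fe²⁺ is present, so TorG is active.
With repressor TorG bound, *bexW* is not transcribed.
So BexW is not produced.
cAMP is absent, so LomE is active.
No repressor is bound and LomE is active, so *kosB* is transcribed.
So KosB is produced and active.
VelL is produced constitutively and is active.
With repressor VelL bound, *pexG* is not transcribed.
So PexG is not produced.
With repressor KosB bound, *lutG* is not transcribed.
→ *lutG* is OFF in A.
Condition B:
CilJ is produced constitutively and is active.
No repressor is bound and CilJ is active, so *gixD* is transcribed.
So GixD is produced and active.
Quinate is present, so LomU is inactive.
Fe²⁺ is absent, so TorG is inactive.
Required activator LomU is absent, so *bexW* is not transcribed.
So BexW is not produced.
cAMP is absent, so LomE is active.
No repressor is bound and LomE is active, so *kosB* is transcribed.
So KosB is produced and active.
VelL is produced constitutively and is active.
With repressor VelL bound, *pexG* is not transcribed.
So PexG is not produced.
With repressor KosB bound, *lutG* is not transcribed.
→ *lutG* is OFF in B.

neither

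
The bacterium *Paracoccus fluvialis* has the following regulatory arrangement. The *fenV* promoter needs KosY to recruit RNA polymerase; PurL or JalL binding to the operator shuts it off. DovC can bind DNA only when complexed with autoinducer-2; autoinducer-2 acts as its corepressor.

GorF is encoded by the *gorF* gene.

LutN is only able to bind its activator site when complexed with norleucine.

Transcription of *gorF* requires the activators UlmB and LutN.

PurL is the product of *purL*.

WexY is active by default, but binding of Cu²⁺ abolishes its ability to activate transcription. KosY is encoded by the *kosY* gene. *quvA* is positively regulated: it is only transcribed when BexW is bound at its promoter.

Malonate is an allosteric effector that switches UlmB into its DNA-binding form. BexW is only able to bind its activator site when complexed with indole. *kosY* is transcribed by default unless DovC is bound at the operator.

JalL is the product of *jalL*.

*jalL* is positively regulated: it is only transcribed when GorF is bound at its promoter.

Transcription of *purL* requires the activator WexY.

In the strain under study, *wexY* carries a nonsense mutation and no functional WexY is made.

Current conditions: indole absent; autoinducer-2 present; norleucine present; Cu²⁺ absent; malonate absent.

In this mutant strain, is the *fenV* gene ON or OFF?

WexY is non-functional in this strain, so it has no effect.
Required activator WexY is absent, so *purL* is not transcribed.
So PurL is not produced.
Autoinducer-2 is present, so DovC is active.
With repressor DovC bound, *kosY* is not transcribed.
So KosY is not produced.
Malonate is absent, so UlmB is inactive.
Norleucine is present, so LutN is active.
Required activator UlmB is absent, so *gorF* is not transcribed.
So GorF is not produced.
Required activator GorF is absent, so *jalL* is not transcribed.
So JalL is not produced.
Required activator KosY is absent, so *fenV* is not transcribed.

OFF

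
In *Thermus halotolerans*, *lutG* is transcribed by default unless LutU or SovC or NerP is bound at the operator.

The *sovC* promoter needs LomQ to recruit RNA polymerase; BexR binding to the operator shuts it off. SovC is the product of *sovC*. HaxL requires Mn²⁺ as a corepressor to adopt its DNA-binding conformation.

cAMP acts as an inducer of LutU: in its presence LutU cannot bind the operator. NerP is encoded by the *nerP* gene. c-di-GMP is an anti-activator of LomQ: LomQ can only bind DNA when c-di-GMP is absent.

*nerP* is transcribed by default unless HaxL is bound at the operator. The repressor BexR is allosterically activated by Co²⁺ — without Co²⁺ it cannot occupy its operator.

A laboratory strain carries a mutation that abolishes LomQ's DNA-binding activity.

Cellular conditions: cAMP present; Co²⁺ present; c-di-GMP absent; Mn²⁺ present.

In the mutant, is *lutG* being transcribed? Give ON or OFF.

ON

cAMP is present, so LutU is inactive.
Co²⁺ is present, so BexR is active.
LomQ is non-functional in this strain, so it has no effect.
With repressor BexR bound, *sovC* is not transcribed.
So SovC is not produced.
Mn²⁺ is present, so HaxL is active.
With repressor HaxL bound, *nerP* is not transcribed.
So NerP is not produced.
With no repressor bound, *lutG* is transcribed.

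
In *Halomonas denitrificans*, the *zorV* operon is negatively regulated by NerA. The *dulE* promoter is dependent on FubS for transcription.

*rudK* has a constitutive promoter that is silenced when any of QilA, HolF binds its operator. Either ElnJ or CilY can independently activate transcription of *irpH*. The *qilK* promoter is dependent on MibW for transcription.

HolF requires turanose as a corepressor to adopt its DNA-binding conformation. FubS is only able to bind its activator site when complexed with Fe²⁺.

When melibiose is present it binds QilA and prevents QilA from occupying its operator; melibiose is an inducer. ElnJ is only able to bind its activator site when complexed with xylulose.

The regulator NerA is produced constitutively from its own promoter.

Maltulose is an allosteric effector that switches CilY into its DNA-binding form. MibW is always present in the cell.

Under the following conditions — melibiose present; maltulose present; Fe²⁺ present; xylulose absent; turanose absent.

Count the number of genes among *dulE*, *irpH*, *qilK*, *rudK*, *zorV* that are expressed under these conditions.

Fe²⁺ is present, so FubS is active.
No repressor is bound and FubS is active, so *dulE* is transcribed.
→ *dulE* is ON.
Xylulose is absent, so ElnJ is inactive.
Maltulose is present, so CilY is active.
Activator CilY is present, so *irpH* is transcribed.
→ *irpH* is ON.
MibW is produced constitutively and is active.
No repressor is bound and MibW is active, so *qilK* is transcribed.
→ *qilK* is ON.
Melibiose is present, so QilA is inactive.
Turanose is absent, so HolF is inactive.
With no repressor bound, *rudK* is transcribed.
→ *rudK* is ON.
NerA is produced constitutively and is active.
With repressor NerA bound, *zorV* is not transcribed.
→ *zorV* is OFF.
4 of the 5 genes are transcribed.

4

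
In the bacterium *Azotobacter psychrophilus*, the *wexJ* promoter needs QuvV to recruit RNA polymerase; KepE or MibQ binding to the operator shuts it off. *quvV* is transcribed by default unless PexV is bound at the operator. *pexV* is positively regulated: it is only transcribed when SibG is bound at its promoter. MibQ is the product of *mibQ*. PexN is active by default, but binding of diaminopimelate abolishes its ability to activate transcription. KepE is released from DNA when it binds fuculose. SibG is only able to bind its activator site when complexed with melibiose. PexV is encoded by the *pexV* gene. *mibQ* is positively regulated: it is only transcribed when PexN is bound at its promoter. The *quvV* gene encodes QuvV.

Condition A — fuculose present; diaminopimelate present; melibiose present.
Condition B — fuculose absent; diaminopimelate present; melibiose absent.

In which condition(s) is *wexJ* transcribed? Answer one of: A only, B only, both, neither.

neither

Condition A:
Fuculose is present, so KepE is inactive.
Diaminopimelate is present, so PexN is inactive.
Required activator PexN is absent, so *mibQ* is not transcribed.
So MibQ is not produced.
Melibiose is present, so SibG is active.
No repressor is bound and SibG is active, so *pexV* is transcribed.
So PexV is produced and active.
With repressor PexV bound, *quvV* is not transcribed.
So QuvV is not produced.
Required activator QuvV is absent, so *wexJ* is not transcribed.
→ *wexJ* is OFF in A.
Condition B:
Fuculose is absent, so KepE is active.
Diaminopimelate is present, so PexN is inactive.
Required activator PexN is absent, so *mibQ* is not transcribed.
So MibQ is not produced.
Melibiose is absent, so SibG is inactive.
Required activator SibG is absent, so *pexV* is not transcribed.
So PexV is not produced.
With no repressor bound, *quvV* is transcribed.
So QuvV is produced and active.
With repressor KepE bound, *wexJ* is not transcribed.
→ *wexJ* is OFF in B.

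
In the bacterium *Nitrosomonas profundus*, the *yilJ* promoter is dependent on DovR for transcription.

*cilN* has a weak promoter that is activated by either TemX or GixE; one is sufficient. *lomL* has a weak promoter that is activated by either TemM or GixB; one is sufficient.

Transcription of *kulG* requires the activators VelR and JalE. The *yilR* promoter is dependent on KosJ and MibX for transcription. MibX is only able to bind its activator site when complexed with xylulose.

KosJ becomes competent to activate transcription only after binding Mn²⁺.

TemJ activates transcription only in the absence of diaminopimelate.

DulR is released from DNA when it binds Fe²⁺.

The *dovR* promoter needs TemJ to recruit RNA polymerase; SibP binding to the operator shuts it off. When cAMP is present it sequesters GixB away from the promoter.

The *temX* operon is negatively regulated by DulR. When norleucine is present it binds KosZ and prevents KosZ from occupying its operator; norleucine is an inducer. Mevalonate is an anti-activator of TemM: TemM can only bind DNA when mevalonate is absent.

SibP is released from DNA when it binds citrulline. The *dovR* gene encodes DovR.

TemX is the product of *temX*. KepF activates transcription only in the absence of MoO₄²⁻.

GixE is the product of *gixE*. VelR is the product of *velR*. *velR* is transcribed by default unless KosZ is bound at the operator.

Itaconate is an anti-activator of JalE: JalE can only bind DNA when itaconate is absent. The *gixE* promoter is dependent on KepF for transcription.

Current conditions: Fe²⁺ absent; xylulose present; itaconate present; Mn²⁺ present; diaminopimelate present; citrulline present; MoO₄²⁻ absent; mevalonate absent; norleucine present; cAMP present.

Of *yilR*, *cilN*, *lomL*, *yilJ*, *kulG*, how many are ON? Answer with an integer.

3

Mn²⁺ is present, so KosJ is active.
Xylulose is present, so MibX is active.
No repressor is bound and KosJ and MibX are active, so *yilR* is transcribed.
→ *yilR* is ON.
Fe²⁺ is absent, so DulR is active.
With repressor DulR bound, *temX* is not transcribed.
So TemX is not produced.
MoO₄²⁻ is absent, so KepF is active.
No repressor is bound and KepF is active, so *gixE* is transcribed.
So GixE is produced and active.
Activator GixE is present, so *cilN* is transcribed.
→ *cilN* is ON.
Mevalonate is absent, so TemM is active.
cAMP is present, so GixB is inactive.
Activator TemM is present, so *lomL* is transcribed.
→ *lomL* is ON.
Citrulline is present, so SibP is inactive.
Diaminopimelate is present, so TemJ is inactive.
Required activator TemJ is absent, so *dovR* is not transcribed.
So DovR is not produced.
Required activator DovR is absent, so *yilJ* is not transcribed.
→ *yilJ* is OFF.
Norleucine is present, so KosZ is inactive.
With no repressor bound, *velR* is transcribed.
So VelR is produced and active.
Itaconate is present, so JalE is inactive.
Required activator JalE is absent, so *kulG* is not transcribed.
→ *kulG* is OFF.
3 of the 5 genes are transcribed.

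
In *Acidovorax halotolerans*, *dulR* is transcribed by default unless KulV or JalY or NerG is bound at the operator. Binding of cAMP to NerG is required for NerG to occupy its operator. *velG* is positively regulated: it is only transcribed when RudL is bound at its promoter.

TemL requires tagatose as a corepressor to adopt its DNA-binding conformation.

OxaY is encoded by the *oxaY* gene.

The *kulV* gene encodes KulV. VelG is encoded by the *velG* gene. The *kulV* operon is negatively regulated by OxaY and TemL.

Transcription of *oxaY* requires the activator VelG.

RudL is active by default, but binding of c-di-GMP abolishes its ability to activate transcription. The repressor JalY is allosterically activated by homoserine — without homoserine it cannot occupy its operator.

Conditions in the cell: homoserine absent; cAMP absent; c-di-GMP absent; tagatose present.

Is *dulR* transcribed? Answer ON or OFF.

c-di-GMP is absent, so RudL is active.
No repressor is bound and RudL is active, so *velG* is transcribed.
So VelG is produced and active.
No repressor is bound and VelG is active, so *oxaY* is transcribed.
So OxaY is produced and active.
Tagatose is present, so TemL is active.
With repressor OxaY bound, *kulV* is not transcribed.
So KulV is not produced.
Homoserine is absent, so JalY is inactive.
cAMP is absent, so NerG is inactive.
With no repressor bound, *dulR* is transcribed.

ON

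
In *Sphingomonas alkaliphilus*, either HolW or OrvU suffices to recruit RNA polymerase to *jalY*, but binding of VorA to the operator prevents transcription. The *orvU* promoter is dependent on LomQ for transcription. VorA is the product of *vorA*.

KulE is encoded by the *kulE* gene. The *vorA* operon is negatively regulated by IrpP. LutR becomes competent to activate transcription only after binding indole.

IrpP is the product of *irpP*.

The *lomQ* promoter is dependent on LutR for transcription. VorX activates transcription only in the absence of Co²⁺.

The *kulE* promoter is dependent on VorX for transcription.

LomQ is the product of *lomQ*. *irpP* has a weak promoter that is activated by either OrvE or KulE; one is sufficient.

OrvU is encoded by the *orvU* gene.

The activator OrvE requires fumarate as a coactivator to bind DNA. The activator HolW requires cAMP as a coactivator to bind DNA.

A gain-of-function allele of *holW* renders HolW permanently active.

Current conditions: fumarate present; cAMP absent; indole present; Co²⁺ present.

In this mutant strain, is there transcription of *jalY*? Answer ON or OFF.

Fumarate is present, so OrvE is active.
Co²⁺ is present, so VorX is inactive.
Required activator VorX is absent, so *kulE* is not transcribed.
So KulE is not produced.
Activator OrvE is present, so *irpP* is transcribed.
So IrpP is produced and active.
With repressor IrpP bound, *vorA* is not transcribed.
So VorA is not produced.
HolW is constitutively active in this strain.
Indole is present, so LutR is active.
No repressor is bound and LutR is active, so *lomQ* is transcribed.
So LomQ is produced and active.
No repressor is bound and LomQ is active, so *orvU* is transcribed.
So OrvU is produced and active.
Activator HolW is present, so *jalY* is transcribed.

ON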